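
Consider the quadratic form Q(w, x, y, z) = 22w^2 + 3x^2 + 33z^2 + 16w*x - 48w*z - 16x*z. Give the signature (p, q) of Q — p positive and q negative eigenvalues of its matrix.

The symmetric matrix is A = [[22, 8, 0, -24], [8, 3, 0, -8], [0, 0, 0, 0], [-24, -8, 0, 33]].
Applying the same elementary operations to the rows and columns of A produces a congruent diagonal matrix with entries 22, 1/11, 0, 1.
Counting signs: 3 positive, 1 zero.

(3, 0)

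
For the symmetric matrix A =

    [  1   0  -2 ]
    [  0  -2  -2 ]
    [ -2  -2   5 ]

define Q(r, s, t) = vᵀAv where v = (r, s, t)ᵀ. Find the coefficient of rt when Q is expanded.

The coefficient of rt is A[1,3] + A[3,1] = 2·(-2) = -4.

-4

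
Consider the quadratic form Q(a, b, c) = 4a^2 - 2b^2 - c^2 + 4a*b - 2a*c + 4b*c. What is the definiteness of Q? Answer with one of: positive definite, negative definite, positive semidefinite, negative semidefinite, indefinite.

indefinite

The associated matrix is A = [[4, 2, -1], [2, -2, 2], [-1, 2, -1]].
Row-reducing A symmetrically gives the diagonal entries 4, -3, 5/6.
So there are 2 positive, 1 negative pivots.
Hence Q is indefinite.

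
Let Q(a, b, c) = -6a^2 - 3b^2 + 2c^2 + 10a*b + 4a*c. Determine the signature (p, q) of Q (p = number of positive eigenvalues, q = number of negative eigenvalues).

(2, 1)

The symmetric matrix is A = [[-6, 5, 2], [5, -3, 0], [2, 0, 2]].
Symmetric row and column elimination reduces A to a congruent diagonal form with pivots -6, 7/6, 2/7.
So there are 2 positive, 1 negative pivots.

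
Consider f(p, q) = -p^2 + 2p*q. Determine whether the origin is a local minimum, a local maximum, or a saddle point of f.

The Hessian at the origin is H = [[-2, 2], [2, 0]].
det H = -2·0 − (2)² = -4 < 0, so H is indefinite.
Therefore the origin is a saddle point.

saddle point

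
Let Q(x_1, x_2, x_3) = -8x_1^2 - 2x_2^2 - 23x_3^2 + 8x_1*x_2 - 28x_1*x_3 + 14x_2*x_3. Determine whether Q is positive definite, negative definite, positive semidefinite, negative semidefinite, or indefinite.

indefinite

Write A = [[-8, 4, -14], [4, -2, 7], [-14, 7, -23]].
Symmetric row and column elimination reduces A to a congruent diagonal form with pivots -8, 0, 3/2.
That gives 1 positive, 1 negative, 1 zero pivots.
Hence Q is indefinite.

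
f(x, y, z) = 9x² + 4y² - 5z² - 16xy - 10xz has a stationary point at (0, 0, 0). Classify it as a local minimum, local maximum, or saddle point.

The Hessian at the origin is H = [[18, -16, -10], [-16, 8, 0], [-10, 0, -10]].
Applying the same elementary operations to the rows and columns of H produces a congruent diagonal matrix with entries 18, -56/9, -20/7.
That gives 1 positive, 2 negative pivots.
H is indefinite, so the origin is a saddle point.

saddle point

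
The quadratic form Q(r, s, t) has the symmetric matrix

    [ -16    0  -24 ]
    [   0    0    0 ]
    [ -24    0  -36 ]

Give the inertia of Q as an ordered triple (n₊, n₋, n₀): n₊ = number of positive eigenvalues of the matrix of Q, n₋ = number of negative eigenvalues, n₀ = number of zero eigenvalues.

(0, 1, 2)

Symmetric row and column elimination reduces A to a congruent diagonal form with pivots -16, 0, 0.
Counting signs: 1 negative, 2 zero.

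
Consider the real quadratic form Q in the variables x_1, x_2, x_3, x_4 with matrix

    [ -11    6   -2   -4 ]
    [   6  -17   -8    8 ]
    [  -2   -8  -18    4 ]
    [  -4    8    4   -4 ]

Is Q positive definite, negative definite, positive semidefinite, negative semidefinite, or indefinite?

Leading principal minors: Δ_1 = -11, Δ_2 = 151, Δ_3 = -1754, Δ_4 = 24.
The signs alternate starting with Δ_1 < 0, so by Sylvester's criterion Q is negative definite.

negative definite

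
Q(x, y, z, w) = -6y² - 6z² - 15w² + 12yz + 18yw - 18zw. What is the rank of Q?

2

The symmetric matrix is A = [[0, 0, 0, 0], [0, -6, 6, 9], [0, 6, -6, -9], [0, 9, -9, -15]].
Congruent diagonalization of A (simultaneous row and column reduction) yields pivots 0, -6, 0, -3/2.
So there are 2 negative, 2 zero pivots.
The rank is the number of nonzero pivots: 2.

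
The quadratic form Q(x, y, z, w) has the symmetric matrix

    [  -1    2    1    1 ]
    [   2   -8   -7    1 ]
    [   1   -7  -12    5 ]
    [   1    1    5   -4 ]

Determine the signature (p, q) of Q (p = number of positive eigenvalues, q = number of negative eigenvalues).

Symmetric row and column elimination reduces A to a congruent diagonal form with pivots -1, -4, -19/4, 6/19.
Counting signs: 1 positive, 3 negative.

(1, 3)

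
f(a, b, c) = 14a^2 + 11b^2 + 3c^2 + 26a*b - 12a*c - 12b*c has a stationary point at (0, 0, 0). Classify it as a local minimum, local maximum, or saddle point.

The Hessian at the origin is H = [[28, 26, -12], [26, 22, -12], [-12, -12, 6]].
Congruent diagonalization of H (simultaneous row and column reduction) yields pivots 28, -15/7, 6/5.
Counting signs: 2 positive, 1 negative.
H is indefinite, so the origin is a saddle point.

saddle point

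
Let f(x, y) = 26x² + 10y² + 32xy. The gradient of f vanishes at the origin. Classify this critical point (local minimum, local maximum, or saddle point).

The Hessian at the origin is H = [[52, 32], [32, 20]].
det H = 52·20 − (32)² = 16 > 0 and H[1,1] = 52 > 0, so H is positive definite.
Therefore the origin is a local minimum.

local minimum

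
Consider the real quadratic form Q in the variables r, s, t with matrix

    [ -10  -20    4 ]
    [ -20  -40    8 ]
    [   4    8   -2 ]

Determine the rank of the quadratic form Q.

Congruent diagonalization of A (simultaneous row and column reduction) yields pivots -10, 0, -2/5.
So there are 2 negative, 1 zero pivots.
The rank is the number of nonzero pivots: 2.

2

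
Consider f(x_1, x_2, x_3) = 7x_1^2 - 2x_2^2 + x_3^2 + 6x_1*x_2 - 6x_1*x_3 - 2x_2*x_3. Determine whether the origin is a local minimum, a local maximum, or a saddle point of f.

saddle point

The Hessian at the origin is H = [[14, 6, -6], [6, -4, -2], [-6, -2, 2]].
Applying the same elementary operations to the rows and columns of H produces a congruent diagonal matrix with entries 14, -46/7, -12/23.
So there are 1 positive, 2 negative pivots.
H is indefinite, so the origin is a saddle point.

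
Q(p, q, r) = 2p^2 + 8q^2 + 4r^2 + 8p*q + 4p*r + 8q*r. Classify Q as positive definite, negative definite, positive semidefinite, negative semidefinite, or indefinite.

Write A = [[2, 4, 2], [4, 8, 4], [2, 4, 4]].
Row-reducing A symmetrically gives the diagonal entries 2, 0, 2.
So there are 2 positive, 1 zero pivots.
Hence Q is positive semidefinite.

positive semidefinite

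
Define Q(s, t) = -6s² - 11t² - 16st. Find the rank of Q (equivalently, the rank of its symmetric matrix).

2

Write A = [[-6, -8], [-8, -11]].
Symmetric row and column elimination reduces A to a congruent diagonal form with pivots -6, -1/3.
That gives 2 negative pivots.
The rank is the number of nonzero pivots: 2.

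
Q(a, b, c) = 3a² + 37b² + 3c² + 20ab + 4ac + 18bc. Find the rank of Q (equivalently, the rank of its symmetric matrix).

3

Write A = [[3, 10, 2], [10, 37, 9], [2, 9, 3]].
Symmetric row and column elimination reduces A to a congruent diagonal form with pivots 3, 11/3, 2/11.
Counting signs: 3 positive.
The rank is the number of nonzero pivots: 3.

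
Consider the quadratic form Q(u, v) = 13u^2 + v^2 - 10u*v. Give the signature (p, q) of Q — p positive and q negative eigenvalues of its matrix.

(1, 1)

The symmetric matrix is A = [[13, -5], [-5, 1]].
Applying the same elementary operations to the rows and columns of A produces a congruent diagonal matrix with entries 13, -12/13.
So there are 1 positive, 1 negative pivots.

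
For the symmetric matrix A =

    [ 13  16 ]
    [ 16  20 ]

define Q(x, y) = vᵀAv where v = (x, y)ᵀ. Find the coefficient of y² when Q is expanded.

20

The coefficient of y² is the diagonal entry A[2,2] = 20.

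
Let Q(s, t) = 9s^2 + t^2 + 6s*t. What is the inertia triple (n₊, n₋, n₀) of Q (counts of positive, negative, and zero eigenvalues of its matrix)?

Write A = [[9, 3], [3, 1]].
Symmetric row and column elimination reduces A to a congruent diagonal form with pivots 9, 0.
So there are 1 positive, 1 zero pivots.

(1, 0, 1)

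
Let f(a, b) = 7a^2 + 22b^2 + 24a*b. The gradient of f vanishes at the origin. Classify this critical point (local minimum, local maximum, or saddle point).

The Hessian at the origin is H = [[14, 24], [24, 44]].
det H = 14·44 − (24)² = 40 > 0 and H[1,1] = 14 > 0, so H is positive definite.
Therefore the origin is a local minimum.

local minimum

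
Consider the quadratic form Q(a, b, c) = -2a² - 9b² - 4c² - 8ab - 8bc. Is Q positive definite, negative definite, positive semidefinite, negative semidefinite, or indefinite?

The symmetric matrix is A = [[-2, -4, 0], [-4, -9, -4], [0, -4, -4]].
An LDLᵀ factorisation of A has diagonal entries -2, -1, 12.
Counting signs: 1 positive, 2 negative.
Hence Q is indefinite.

indefinite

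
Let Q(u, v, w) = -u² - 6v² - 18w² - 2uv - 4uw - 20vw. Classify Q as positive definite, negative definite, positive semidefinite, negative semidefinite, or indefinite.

The associated matrix is A = [[-1, -1, -2], [-1, -6, -10], [-2, -10, -18]].
Row-reducing A symmetrically gives the diagonal entries -1, -5, -6/5.
So there are 3 negative pivots.
Hence Q is negative definite.

negative definite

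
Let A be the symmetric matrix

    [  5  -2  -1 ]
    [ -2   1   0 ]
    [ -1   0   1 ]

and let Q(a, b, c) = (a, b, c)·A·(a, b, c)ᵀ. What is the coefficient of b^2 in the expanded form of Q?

1

The coefficient of b^2 is the diagonal entry A[2,2] = 1.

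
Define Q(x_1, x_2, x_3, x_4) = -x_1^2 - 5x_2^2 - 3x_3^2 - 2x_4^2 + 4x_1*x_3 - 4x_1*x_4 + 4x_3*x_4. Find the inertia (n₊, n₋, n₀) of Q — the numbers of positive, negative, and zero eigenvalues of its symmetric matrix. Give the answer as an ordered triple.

(1, 3, 0)

The associated matrix is A = [[-1, 0, 2, -2], [0, -5, 0, 0], [2, 0, -3, 2], [-2, 0, 2, -2]].
Symmetric row and column elimination reduces A to a congruent diagonal form with pivots -1, -5, 1, -2.
Counting signs: 1 positive, 3 negative.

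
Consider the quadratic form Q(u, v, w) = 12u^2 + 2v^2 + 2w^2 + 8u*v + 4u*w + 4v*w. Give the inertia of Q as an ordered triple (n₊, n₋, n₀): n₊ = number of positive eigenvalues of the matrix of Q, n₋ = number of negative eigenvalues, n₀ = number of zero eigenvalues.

(2, 1, 0)

The associated matrix is A = [[12, 4, 2], [4, 2, 2], [2, 2, 2]].
Symmetric row and column elimination reduces A to a congruent diagonal form with pivots 12, 2/3, -1.
Counting signs: 2 positive, 1 negative.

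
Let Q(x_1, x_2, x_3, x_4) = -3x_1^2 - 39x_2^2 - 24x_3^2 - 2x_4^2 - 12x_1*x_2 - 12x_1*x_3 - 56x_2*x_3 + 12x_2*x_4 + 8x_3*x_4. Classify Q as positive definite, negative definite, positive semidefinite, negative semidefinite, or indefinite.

negative definite

The symmetric matrix of Q is A = [[-3, -6, -6, 0], [-6, -39, -28, 6], [-6, -28, -24, 4], [0, 6, 4, -2]].
Leading principal minors: Δ_1 = -3, Δ_2 = 81, Δ_3 = -204, Δ_4 = 120.
The signs alternate starting with Δ_1 < 0, so by Sylvester's criterion Q is negative definite.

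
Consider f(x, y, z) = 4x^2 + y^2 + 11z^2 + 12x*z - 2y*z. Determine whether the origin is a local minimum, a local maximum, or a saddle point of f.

The Hessian at the origin is H = [[8, 0, 12], [0, 2, -2], [12, -2, 22]].
Row-reducing H symmetrically gives the diagonal entries 8, 2, 2.
So there are 3 positive pivots.
H is positive definite, so the origin is a strict local minimum.

local minimum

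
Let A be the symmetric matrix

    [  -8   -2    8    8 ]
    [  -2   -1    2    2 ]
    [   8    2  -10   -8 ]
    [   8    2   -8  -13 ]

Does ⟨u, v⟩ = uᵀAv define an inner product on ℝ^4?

Leading principal minors: Δ_1 = -8, Δ_2 = 4, Δ_3 = -8, Δ_4 = 40.
The signs alternate starting with Δ_1 < 0, so by Sylvester's criterion Q is negative definite.
⟨·,·⟩ is an inner product exactly when A is positive definite.

no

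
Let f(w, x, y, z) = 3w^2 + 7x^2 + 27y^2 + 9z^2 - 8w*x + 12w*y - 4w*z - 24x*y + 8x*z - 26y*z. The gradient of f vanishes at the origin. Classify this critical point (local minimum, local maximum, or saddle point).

The Hessian at the origin is H = [[6, -8, 12, -4], [-8, 14, -24, 8], [12, -24, 54, -26], [-4, 8, -26, 18]].
Row-reducing H symmetrically gives the diagonal entries 6, 10/3, 54/5, 20/27.
Counting signs: 4 positive.
H is positive definite, so the origin is a strict local minimum.

local minimum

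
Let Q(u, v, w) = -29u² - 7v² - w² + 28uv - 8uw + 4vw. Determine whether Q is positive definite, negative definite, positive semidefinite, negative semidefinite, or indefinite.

The symmetric matrix is A = [[-29, 14, -4], [14, -7, 2], [-4, 2, -1]].
Applying the same elementary operations to the rows and columns of A produces a congruent diagonal matrix with entries -29, -7/29, -3/7.
Counting signs: 3 negative.
Hence Q is negative definite.

negative definite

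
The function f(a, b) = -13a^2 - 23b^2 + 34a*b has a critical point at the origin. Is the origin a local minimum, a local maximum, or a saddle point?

The Hessian at the origin is H = [[-26, 34], [34, -46]].
det H = -26·-46 − (34)² = 40 > 0 and H[1,1] = -26 < 0, so H is negative definite.
Therefore the origin is a local maximum.

local maximum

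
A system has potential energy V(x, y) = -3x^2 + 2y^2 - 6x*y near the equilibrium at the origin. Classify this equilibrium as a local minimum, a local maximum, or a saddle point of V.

The Hessian at the origin is H = [[-6, -6], [-6, 4]].
det H = -6·4 − (-6)² = -60 < 0, so H is indefinite.
Therefore the origin is a saddle point.

saddle point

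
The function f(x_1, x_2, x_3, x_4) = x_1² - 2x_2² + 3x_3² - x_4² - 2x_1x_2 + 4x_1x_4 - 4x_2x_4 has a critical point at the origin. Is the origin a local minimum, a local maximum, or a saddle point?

saddle point

The Hessian at the origin is H = [[2, -2, 0, 4], [-2, -4, 0, -4], [0, 0, 6, 0], [4, -4, 0, -2]].
An LDLᵀ factorisation of H has diagonal entries 2, -6, 6, -10.
Counting signs: 2 positive, 2 negative.
H is indefinite, so the origin is a saddle point.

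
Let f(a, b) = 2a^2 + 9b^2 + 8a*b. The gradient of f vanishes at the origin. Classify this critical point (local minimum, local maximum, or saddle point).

local minimum

The Hessian at the origin is H = [[4, 8], [8, 18]].
det H = 4·18 − (8)² = 8 > 0 and H[1,1] = 4 > 0, so H is positive definite.
Therefore the origin is a local minimum.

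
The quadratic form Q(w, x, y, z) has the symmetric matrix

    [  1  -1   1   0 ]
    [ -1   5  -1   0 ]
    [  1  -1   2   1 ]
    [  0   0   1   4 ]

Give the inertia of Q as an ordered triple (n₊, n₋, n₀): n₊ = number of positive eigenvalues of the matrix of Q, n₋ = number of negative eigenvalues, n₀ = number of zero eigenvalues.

Applying the same elementary operations to the rows and columns of A produces a congruent diagonal matrix with entries 1, 4, 1, 3.
So there are 4 positive pivots.

(4, 0, 0)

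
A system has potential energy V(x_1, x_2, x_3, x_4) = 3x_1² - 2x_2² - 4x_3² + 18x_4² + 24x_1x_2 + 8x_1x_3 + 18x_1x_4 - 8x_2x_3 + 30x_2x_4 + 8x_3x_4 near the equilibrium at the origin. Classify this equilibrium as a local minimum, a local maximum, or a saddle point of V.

saddle point

The Hessian at the origin is H = [[6, 24, 8, 18], [24, -4, -8, 30], [8, -8, -8, 8], [18, 30, 8, 36]].
Symmetric row and column elimination reduces H to a congruent diagonal form with pivots 6, -100, -8/3, -3/25.
Counting signs: 1 positive, 3 negative.
H is indefinite, so the origin is a saddle point.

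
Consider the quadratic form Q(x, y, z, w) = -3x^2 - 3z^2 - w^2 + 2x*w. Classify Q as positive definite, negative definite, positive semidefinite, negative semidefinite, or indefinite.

The associated matrix is A = [[-3, 0, 0, 1], [0, 0, 0, 0], [0, 0, -3, 0], [1, 0, 0, -1]].
Applying the same elementary operations to the rows and columns of A produces a congruent diagonal matrix with entries -3, 0, -3, -2/3.
That gives 3 negative, 1 zero pivots.
Hence Q is negative semidefinite.

negative semidefinite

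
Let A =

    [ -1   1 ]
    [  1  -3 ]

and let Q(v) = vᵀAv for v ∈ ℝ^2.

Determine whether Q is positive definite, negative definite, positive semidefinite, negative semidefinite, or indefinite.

negative definite

An LDLᵀ factorisation of A has diagonal entries -1, -2.
Counting signs: 2 negative.
Hence Q is negative definite.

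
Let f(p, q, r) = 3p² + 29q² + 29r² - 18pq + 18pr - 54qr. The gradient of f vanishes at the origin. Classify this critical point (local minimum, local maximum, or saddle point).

The Hessian at the origin is H = [[6, -18, 18], [-18, 58, -54], [18, -54, 58]].
An LDLᵀ factorisation of H has diagonal entries 6, 4, 4.
Counting signs: 3 positive.
H is positive definite, so the origin is a strict local minimum.

local minimum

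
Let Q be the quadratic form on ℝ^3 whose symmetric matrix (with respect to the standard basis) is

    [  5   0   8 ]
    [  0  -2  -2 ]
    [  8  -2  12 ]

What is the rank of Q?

Row-reducing A symmetrically gives the diagonal entries 5, -2, 6/5.
That gives 2 positive, 1 negative pivots.
The rank is the number of nonzero pivots: 3.

3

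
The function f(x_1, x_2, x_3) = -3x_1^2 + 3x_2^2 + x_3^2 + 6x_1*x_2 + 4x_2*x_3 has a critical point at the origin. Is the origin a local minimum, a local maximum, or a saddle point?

The Hessian at the origin is H = [[-6, 6, 0], [6, 6, 4], [0, 4, 2]].
An LDLᵀ factorisation of H has diagonal entries -6, 12, 2/3.
That gives 2 positive, 1 negative pivots.
H is indefinite, so the origin is a saddle point.

saddle point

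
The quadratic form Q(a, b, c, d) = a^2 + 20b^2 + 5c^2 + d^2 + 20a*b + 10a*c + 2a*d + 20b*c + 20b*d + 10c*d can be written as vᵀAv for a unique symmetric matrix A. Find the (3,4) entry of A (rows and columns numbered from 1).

The coefficient of c·d in Q is 10. For a symmetric A this equals A[3,4] + A[4,3] = 2·A[3,4].
So A[3,4] = 10/2 = 5.

5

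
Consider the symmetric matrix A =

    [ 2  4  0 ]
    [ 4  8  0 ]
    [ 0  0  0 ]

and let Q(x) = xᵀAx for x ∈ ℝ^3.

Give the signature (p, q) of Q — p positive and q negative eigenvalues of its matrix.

(1, 0)

Row-reducing A symmetrically gives the diagonal entries 2, 0, 0.
Counting signs: 1 positive, 2 zero.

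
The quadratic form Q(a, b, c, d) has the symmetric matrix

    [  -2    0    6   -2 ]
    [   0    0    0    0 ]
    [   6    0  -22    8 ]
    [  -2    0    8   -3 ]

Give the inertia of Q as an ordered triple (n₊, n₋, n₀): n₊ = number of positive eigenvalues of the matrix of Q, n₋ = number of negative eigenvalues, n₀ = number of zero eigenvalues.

Symmetric row and column elimination reduces A to a congruent diagonal form with pivots -2, 0, -4, 0.
That gives 2 negative, 2 zero pivots.

(0, 2, 2)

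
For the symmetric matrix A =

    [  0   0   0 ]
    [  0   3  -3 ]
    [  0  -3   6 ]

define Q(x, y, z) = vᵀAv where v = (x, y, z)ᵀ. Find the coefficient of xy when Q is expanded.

The coefficient of xy is A[1,2] + A[2,1] = 2·0 = 0.

0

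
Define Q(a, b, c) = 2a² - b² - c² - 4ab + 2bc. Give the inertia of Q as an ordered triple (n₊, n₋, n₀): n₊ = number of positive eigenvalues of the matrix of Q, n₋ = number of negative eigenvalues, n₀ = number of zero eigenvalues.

The associated matrix is A = [[2, -2, 0], [-2, -1, 1], [0, 1, -1]].
Congruent diagonalization of A (simultaneous row and column reduction) yields pivots 2, -3, -2/3.
Counting signs: 1 positive, 2 negative.

(1, 2, 0)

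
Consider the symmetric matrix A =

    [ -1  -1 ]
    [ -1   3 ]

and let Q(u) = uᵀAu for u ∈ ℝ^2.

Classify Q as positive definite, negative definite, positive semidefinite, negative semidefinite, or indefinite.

indefinite

An LDLᵀ factorisation of A has diagonal entries -1, 4.
That gives 1 positive, 1 negative pivots.
Hence Q is indefinite.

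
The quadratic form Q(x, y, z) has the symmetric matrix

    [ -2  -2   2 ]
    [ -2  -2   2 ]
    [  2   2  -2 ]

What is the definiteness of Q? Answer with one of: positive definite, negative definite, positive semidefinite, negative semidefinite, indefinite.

Congruent diagonalization of A (simultaneous row and column reduction) yields pivots -2, 0, 0.
That gives 1 negative, 2 zero pivots.
Hence Q is negative semidefinite.

negative semidefinite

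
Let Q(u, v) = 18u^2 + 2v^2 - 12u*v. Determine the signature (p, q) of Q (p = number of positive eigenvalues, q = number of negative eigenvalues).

The associated matrix is A = [[18, -6], [-6, 2]].
Row-reducing A symmetrically gives the diagonal entries 18, 0.
So there are 1 positive, 1 zero pivots.

(1, 0)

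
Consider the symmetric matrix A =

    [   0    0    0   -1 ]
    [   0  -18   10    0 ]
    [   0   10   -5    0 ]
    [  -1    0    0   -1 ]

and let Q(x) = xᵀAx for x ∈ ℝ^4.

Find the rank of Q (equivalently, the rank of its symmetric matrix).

Row reduction of A gives 4 nonzero rows, so rank A = 4.

4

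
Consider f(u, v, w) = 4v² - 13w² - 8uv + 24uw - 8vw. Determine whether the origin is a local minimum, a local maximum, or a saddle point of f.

The Hessian at the origin is H = [[0, -8, 24], [-8, 8, -8], [24, -8, -26]].
H is indefinite, so the origin is a saddle point.

saddle point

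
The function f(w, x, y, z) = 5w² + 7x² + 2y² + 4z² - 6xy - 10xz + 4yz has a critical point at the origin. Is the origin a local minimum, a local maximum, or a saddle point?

local minimum

The Hessian at the origin is H = [[10, 0, 0, 0], [0, 14, -6, -10], [0, -6, 4, 4], [0, -10, 4, 8]].
Applying the same elementary operations to the rows and columns of H produces a congruent diagonal matrix with entries 10, 14, 10/7, 4/5.
That gives 4 positive pivots.
H is positive definite, so the origin is a strict local minimum.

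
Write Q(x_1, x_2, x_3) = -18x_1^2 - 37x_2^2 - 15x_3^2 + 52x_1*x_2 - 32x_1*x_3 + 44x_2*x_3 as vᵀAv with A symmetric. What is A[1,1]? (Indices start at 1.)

The coefficient of x_1^2 in Q is -18, and that is exactly A[1,1].

-18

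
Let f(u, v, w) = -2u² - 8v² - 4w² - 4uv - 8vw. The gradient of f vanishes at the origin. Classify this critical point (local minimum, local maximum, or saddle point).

local maximum

The Hessian at the origin is H = [[-4, -4, 0], [-4, -16, -8], [0, -8, -8]].
Applying the same elementary operations to the rows and columns of H produces a congruent diagonal matrix with entries -4, -12, -8/3.
So there are 3 negative pivots.
H is negative definite, so the origin is a strict local maximum.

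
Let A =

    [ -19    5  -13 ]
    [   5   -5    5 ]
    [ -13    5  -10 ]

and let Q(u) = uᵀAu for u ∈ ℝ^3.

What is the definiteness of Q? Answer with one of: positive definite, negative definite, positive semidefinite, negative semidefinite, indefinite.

Row-reducing A symmetrically gives the diagonal entries -19, -70/19, -3/7.
Counting signs: 3 negative.
Hence Q is negative definite.

negative definite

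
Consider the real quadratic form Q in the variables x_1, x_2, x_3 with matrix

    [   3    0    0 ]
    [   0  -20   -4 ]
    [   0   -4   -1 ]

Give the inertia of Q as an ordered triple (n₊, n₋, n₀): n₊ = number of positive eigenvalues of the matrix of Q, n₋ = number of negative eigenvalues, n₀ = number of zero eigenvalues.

Congruent diagonalization of A (simultaneous row and column reduction) yields pivots 3, -20, -1/5.
So there are 1 positive, 2 negative pivots.

(1, 2, 0)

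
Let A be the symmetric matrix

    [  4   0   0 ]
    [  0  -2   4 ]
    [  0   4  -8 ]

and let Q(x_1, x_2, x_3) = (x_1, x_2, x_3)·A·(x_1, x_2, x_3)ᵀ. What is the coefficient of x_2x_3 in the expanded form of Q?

8

The coefficient of x_2x_3 is A[2,3] + A[3,2] = 2·4 = 8.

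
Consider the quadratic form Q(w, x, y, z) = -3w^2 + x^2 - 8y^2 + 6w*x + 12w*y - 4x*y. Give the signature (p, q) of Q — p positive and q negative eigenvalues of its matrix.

The symmetric matrix is A = [[-3, 3, 6, 0], [3, 1, -2, 0], [6, -2, -8, 0], [0, 0, 0, 0]].
Symmetric row and column elimination reduces A to a congruent diagonal form with pivots -3, 4, 0, 0.
Counting signs: 1 positive, 1 negative, 2 zero.

(1, 1)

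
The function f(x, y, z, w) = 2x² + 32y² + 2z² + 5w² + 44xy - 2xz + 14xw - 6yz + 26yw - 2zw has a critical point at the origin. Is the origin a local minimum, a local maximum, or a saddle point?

The Hessian at the origin is H = [[4, 44, -2, 14], [44, 64, -6, 26], [-2, -6, 4, -2], [14, 26, -2, 10]].
Applying the same elementary operations to the rows and columns of H produces a congruent diagonal matrix with entries 4, -420, 379/105, 2/379.
So there are 3 positive, 1 negative pivots.
H is indefinite, so the origin is a saddle point.

saddle point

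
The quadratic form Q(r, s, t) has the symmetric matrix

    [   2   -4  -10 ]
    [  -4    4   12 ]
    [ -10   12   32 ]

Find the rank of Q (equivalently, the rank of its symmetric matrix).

An LDLᵀ factorisation of A has diagonal entries 2, -4, -2.
That gives 1 positive, 2 negative pivots.
The rank is the number of nonzero pivots: 3.

3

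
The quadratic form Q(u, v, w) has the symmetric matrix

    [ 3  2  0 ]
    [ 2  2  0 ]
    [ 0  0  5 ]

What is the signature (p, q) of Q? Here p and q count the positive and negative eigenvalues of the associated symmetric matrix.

Symmetric row and column elimination reduces A to a congruent diagonal form with pivots 3, 2/3, 5.
So there are 3 positive pivots.

(3, 0)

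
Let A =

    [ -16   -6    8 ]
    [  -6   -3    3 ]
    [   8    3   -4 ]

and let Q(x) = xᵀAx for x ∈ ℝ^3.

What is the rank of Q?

Row-reducing A symmetrically gives the diagonal entries -16, -3/4, 0.
So there are 2 negative, 1 zero pivots.
The rank is the number of nonzero pivots: 2.

2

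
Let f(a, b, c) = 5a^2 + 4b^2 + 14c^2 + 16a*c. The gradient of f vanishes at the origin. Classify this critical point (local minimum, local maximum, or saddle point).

local minimum

The Hessian at the origin is H = [[10, 0, 16], [0, 8, 0], [16, 0, 28]].
Congruent diagonalization of H (simultaneous row and column reduction) yields pivots 10, 8, 12/5.
So there are 3 positive pivots.
H is positive definite, so the origin is a strict local minimum.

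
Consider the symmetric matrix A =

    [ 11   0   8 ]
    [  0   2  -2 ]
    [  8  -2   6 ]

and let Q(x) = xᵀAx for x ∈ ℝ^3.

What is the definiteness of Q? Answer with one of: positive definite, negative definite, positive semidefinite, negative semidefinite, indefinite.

Symmetric row and column elimination reduces A to a congruent diagonal form with pivots 11, 2, -20/11.
So there are 2 positive, 1 negative pivots.
Hence Q is indefinite.

indefinite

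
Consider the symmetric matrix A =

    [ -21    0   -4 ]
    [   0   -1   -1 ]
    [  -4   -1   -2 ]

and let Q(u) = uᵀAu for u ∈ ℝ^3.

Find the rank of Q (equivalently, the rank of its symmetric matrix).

Symmetric row and column elimination reduces A to a congruent diagonal form with pivots -21, -1, -5/21.
Counting signs: 3 negative.
The rank is the number of nonzero pivots: 3.

3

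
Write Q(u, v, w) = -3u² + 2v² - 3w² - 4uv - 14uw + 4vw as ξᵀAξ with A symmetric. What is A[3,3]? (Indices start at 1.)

-3

The coefficient of w² in Q is -3, and that is exactly A[3,3].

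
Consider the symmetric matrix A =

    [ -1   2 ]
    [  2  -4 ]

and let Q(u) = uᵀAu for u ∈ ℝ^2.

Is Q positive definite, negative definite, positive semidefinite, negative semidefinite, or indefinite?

Row-reducing A symmetrically gives the diagonal entries -1, 0.
Counting signs: 1 negative, 1 zero.
Hence Q is negative semidefinite.

negative semidefinite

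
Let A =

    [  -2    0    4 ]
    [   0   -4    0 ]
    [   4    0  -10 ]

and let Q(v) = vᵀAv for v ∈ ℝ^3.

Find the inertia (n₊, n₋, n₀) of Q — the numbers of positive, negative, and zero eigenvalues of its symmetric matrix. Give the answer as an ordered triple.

(0, 3, 0)

Applying the same elementary operations to the rows and columns of A produces a congruent diagonal matrix with entries -2, -4, -2.
That gives 3 negative pivots.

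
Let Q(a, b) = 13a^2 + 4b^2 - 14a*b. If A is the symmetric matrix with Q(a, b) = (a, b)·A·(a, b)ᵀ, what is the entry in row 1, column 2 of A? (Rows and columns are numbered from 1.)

The coefficient of a·b in Q is -14. For a symmetric A this equals A[1,2] + A[2,1] = 2·A[1,2].
So A[1,2] = -14/2 = -7.

-7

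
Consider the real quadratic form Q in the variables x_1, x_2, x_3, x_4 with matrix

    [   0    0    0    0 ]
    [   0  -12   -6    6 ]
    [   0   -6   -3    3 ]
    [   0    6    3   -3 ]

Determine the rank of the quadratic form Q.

Applying the same elementary operations to the rows and columns of A produces a congruent diagonal matrix with entries 0, -12, 0, 0.
Counting signs: 1 negative, 3 zero.
The rank is the number of nonzero pivots: 1.

1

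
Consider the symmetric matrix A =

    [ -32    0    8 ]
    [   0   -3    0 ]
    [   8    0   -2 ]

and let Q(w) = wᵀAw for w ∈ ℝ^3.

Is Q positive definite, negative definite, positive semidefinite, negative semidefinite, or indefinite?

negative semidefinite

Symmetric row and column elimination reduces A to a congruent diagonal form with pivots -32, -3, 0.
So there are 2 negative, 1 zero pivots.
Hence Q is negative semidefinite.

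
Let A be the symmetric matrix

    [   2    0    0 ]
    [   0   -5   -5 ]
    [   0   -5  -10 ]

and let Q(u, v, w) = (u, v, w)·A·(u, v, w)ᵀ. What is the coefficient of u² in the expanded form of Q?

2

The coefficient of u² is the diagonal entry A[1,1] = 2.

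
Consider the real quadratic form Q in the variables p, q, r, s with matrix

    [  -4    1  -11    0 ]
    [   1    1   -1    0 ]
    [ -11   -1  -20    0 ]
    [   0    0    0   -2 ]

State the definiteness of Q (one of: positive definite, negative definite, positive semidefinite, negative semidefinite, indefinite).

indefinite

Row-reducing A symmetrically gives the diagonal entries -4, 5/4, -1, -2.
That gives 1 positive, 3 negative pivots.
Hence Q is indefinite.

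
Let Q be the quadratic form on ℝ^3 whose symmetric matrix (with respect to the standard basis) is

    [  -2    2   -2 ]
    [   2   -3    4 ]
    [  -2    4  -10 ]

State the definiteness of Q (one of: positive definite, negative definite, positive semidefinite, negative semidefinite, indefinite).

Leading principal minors: Δ_1 = -2, Δ_2 = 2, Δ_3 = -8.
The signs alternate starting with Δ_1 < 0, so by Sylvester's criterion Q is negative definite.

negative definite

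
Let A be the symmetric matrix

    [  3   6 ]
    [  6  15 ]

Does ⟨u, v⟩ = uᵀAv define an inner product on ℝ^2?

yes

For the 2×2 matrix [[3, 6], [6, 15]]: det = 3·15 − (6)² = 9, trace = 18.
det > 0 so both eigenvalues share the sign of the trace; trace = 18 > 0 ⇒ both positive.
⟨·,·⟩ is an inner product exactly when A is positive definite.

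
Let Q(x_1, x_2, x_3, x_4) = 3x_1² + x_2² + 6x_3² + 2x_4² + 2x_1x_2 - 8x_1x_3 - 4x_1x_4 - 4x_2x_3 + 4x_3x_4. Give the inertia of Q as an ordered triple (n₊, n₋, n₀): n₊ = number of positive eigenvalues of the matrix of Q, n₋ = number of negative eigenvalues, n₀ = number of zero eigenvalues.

Write A = [[3, 1, -4, -2], [1, 1, -2, 0], [-4, -2, 6, 2], [-2, 0, 2, 2]].
Symmetric row and column elimination reduces A to a congruent diagonal form with pivots 3, 2/3, 0, 0.
Counting signs: 2 positive, 2 zero.

(2, 0, 2)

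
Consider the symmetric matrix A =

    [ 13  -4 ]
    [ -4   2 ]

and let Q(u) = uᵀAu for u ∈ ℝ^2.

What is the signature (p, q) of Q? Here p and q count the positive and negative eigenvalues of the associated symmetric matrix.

(2, 0)

An LDLᵀ factorisation of A has diagonal entries 13, 10/13.
Counting signs: 2 positive.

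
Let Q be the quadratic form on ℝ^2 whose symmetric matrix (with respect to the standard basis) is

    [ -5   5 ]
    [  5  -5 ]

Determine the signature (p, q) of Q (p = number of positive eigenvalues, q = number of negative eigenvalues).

(0, 1)

Row-reducing A symmetrically gives the diagonal entries -5, 0.
So there are 1 negative, 1 zero pivots.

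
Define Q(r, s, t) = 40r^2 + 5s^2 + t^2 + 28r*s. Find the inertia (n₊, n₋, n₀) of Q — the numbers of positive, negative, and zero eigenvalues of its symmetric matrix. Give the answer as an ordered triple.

(3, 0, 0)

Write A = [[40, 14, 0], [14, 5, 0], [0, 0, 1]].
Symmetric row and column elimination reduces A to a congruent diagonal form with pivots 40, 1/10, 1.
So there are 3 positive pivots.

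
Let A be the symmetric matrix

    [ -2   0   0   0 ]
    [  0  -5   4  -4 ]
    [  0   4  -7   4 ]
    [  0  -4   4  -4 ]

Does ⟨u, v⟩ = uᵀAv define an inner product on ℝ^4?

no

Leading principal minors: Δ_1 = -2, Δ_2 = 10, Δ_3 = -38, Δ_4 = 24.
The signs alternate starting with Δ_1 < 0, so by Sylvester's criterion Q is negative definite.
⟨·,·⟩ is an inner product exactly when A is positive definite.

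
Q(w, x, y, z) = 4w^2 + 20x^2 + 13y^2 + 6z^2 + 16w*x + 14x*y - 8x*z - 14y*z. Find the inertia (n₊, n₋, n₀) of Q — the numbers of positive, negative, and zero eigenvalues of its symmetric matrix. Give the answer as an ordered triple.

The symmetric matrix is A = [[4, 8, 0, 0], [8, 20, 7, -4], [0, 7, 13, -7], [0, -4, -7, 6]].
Applying the same elementary operations to the rows and columns of A produces a congruent diagonal matrix with entries 4, 4, 3/4, 2.
Counting signs: 4 positive.

(4, 0, 0)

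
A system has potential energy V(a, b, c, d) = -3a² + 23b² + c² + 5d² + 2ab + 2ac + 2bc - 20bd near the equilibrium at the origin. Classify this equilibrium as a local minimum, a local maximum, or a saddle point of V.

saddle point

The Hessian at the origin is H = [[-6, 2, 2, 0], [2, 46, 2, -20], [2, 2, 2, 0], [0, -20, 0, 10]].
Congruent diagonalization of H (simultaneous row and column reduction) yields pivots -6, 140/3, 88/35, 10/11.
That gives 3 positive, 1 negative pivots.
H is indefinite, so the origin is a saddle point.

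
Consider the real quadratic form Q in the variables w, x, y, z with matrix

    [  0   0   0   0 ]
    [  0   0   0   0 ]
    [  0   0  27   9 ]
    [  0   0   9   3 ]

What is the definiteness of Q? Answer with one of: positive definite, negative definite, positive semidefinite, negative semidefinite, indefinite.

positive semidefinite

Row-reducing A symmetrically gives the diagonal entries 0, 0, 27, 0.
That gives 1 positive, 3 zero pivots.
Hence Q is positive semidefinite.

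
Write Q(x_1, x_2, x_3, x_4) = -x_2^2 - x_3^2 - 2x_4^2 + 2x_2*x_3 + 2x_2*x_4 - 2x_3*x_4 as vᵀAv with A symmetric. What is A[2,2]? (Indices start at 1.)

-1

The coefficient of x_2^2 in Q is -1, and that is exactly A[2,2].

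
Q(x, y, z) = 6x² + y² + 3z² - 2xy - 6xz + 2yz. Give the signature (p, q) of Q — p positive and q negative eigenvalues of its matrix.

Write A = [[6, -1, -3], [-1, 1, 1], [-3, 1, 3]].
Symmetric row and column elimination reduces A to a congruent diagonal form with pivots 6, 5/6, 6/5.
Counting signs: 3 positive.

(3, 0)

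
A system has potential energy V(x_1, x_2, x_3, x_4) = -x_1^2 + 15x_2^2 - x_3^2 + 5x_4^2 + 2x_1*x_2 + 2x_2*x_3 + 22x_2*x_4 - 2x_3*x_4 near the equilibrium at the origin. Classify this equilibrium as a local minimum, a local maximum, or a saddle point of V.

The Hessian at the origin is H = [[-2, 2, 0, 0], [2, 30, 2, 22], [0, 2, -2, -2], [0, 22, -2, 10]].
Congruent diagonalization of H (simultaneous row and column reduction) yields pivots -2, 32, -17/8, 4/17.
Counting signs: 2 positive, 2 negative.
H is indefinite, so the origin is a saddle point.

saddle point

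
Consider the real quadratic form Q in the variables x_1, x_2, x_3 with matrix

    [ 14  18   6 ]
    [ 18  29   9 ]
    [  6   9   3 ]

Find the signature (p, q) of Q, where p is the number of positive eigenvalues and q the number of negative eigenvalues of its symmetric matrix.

(3, 0)

Congruent diagonalization of A (simultaneous row and column reduction) yields pivots 14, 41/7, 6/41.
Counting signs: 3 positive.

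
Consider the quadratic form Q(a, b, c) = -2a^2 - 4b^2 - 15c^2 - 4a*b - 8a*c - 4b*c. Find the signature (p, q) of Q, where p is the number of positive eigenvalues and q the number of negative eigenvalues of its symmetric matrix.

(0, 3)

Write A = [[-2, -2, -4], [-2, -4, -2], [-4, -2, -15]].
Symmetric row and column elimination reduces A to a congruent diagonal form with pivots -2, -2, -5.
Counting signs: 3 negative.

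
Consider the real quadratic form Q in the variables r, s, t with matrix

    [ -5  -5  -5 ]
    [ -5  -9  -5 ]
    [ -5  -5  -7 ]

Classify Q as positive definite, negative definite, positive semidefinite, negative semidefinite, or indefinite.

negative definite

Congruent diagonalization of A (simultaneous row and column reduction) yields pivots -5, -4, -2.
Counting signs: 3 negative.
Hence Q is negative definite.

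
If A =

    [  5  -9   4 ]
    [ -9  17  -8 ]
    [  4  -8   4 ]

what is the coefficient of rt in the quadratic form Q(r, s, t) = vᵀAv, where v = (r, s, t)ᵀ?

The coefficient of rt is A[1,3] + A[3,1] = 2·4 = 8.

8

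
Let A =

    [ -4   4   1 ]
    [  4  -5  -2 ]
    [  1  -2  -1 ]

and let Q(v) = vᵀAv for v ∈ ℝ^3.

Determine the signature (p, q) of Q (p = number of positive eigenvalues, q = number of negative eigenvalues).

(1, 2)

Symmetric row and column elimination reduces A to a congruent diagonal form with pivots -4, -1, 1/4.
That gives 1 positive, 2 negative pivots.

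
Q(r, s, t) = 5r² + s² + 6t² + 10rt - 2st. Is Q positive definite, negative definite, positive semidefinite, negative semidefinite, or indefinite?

The associated matrix is A = [[5, 0, 5], [0, 1, -1], [5, -1, 6]].
Symmetric row and column elimination reduces A to a congruent diagonal form with pivots 5, 1, 0.
That gives 2 positive, 1 zero pivots.
Hence Q is positive semidefinite.

positive semidefinite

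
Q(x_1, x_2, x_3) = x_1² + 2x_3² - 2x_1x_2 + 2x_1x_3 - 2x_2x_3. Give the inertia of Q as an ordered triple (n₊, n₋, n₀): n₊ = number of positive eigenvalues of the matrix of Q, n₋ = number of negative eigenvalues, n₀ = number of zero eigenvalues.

Write A = [[1, -1, 1], [-1, 0, -1], [1, -1, 2]].
Row-reducing A symmetrically gives the diagonal entries 1, -1, 1.
So there are 2 positive, 1 negative pivots.

(2, 1, 0)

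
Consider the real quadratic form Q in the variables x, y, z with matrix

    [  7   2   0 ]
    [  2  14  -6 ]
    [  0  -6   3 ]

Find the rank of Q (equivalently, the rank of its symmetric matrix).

3

Applying the same elementary operations to the rows and columns of A produces a congruent diagonal matrix with entries 7, 94/7, 15/47.
Counting signs: 3 positive.
The rank is the number of nonzero pivots: 3.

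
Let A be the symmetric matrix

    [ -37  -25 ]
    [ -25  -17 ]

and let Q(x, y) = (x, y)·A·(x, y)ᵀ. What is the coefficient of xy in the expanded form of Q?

-50

The coefficient of xy is A[1,2] + A[2,1] = 2·(-25) = -50.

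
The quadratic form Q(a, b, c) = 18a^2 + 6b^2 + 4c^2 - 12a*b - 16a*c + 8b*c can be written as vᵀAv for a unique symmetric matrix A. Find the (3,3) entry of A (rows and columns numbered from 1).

4

The coefficient of c^2 in Q is 4, and that is exactly A[3,3].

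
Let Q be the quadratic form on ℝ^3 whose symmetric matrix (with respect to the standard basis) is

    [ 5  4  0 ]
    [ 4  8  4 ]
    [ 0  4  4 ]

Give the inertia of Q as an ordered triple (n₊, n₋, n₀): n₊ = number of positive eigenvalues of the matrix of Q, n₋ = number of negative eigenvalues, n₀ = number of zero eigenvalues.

(3, 0, 0)

An LDLᵀ factorisation of A has diagonal entries 5, 24/5, 2/3.
Counting signs: 3 positive.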